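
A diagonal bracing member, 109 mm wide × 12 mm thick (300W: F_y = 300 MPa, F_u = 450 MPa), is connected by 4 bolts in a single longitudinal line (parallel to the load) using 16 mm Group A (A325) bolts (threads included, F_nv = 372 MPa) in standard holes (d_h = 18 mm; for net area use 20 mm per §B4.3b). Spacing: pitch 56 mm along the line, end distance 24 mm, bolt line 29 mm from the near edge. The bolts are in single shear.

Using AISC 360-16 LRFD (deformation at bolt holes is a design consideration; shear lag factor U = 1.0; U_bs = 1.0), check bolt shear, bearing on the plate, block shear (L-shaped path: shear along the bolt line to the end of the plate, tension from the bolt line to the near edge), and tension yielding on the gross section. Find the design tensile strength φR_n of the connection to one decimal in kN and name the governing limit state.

224.4 kN (bolt shear governs)

Bolt shear: A_b = π(16)²/4 = 201.06 mm². φR_n = 0.75 × 372 × 201.06 × 4 × 1 = 224.4 kN.
Bearing (12 mm plate, F_u = 450 MPa): end bolts L_c = 24 − 18/2 = 15, R_n = min(1.2×15×12×450, 2.4×16×12×450) = 97.2 kN/bolt; interior L_c = 56 − 18 = 38, R_n = 207.36 kN/bolt. φR_n = 0.75 × (1×97.2 + 3×207.36) = 539.5 kN.
Block shear: shear path 1×[24+3×56] = 1×192 mm, A_gv = 2304, A_nv = 1×(192 − 3.5×20)×12 = 1464 mm²; tension to near edge: (29 − 0.5×20)×12 = 228 mm². R_n = min(0.6×450×1464, 0.6×300×2304) + 1.0×450×228 = min(395.28, 414.72) + 102.6 = 497.88 kN. φR_n = 0.75 × 497.88 = 373.4 kN.
Tension yield (gross): A_g = 109×12 = 1308 mm². φR_n = 0.90 × 300 × 1308 = 353.2 kN.
Governing: min(224.4, 539.5, 373.4, 353.2) = 224.4 kN → bolt shear.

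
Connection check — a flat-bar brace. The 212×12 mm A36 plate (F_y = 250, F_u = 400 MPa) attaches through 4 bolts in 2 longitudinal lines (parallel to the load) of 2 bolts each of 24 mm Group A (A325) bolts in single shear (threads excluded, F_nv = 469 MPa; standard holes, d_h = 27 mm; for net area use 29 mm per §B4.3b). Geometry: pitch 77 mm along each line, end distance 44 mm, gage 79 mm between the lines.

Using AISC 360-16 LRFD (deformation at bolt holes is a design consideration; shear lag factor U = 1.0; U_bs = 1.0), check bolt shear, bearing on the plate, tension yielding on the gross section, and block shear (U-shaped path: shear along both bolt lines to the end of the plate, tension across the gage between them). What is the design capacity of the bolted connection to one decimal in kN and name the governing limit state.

506.7 kN (block shear governs)

Bolt shear: A_b = π(24)²/4 = 452.39 mm². φR_n = 0.75 × 469 × 452.39 × 4 × 1 = 636.5 kN.
Bearing (12 mm plate, F_u = 400 MPa): end bolts L_c = 44 − 27/2 = 30.5, R_n = min(1.2×30.5×12×400, 2.4×24×12×400) = 175.68 kN/bolt; interior L_c = 77 − 27 = 50, R_n = 276.48 kN/bolt. φR_n = 0.75 × (2×175.68 + 2×276.48) = 678.2 kN.
Tension yield (gross): A_g = 212×12 = 2544 mm². φR_n = 0.90 × 250 × 2544 = 572.4 kN.
Block shear: shear path 2×[44+1×77] = 2×121 mm, A_gv = 2904, A_nv = 2×(121 − 1.5×29)×12 = 1860 mm²; tension across gage: (79 − 1×29)×12 = 600 mm². R_n = min(0.6×400×1860, 0.6×250×2904) + 1.0×400×600 = min(446.4, 435.6) + 240 = 675.6 kN. φR_n = 0.75 × 675.6 = 506.7 kN.
Governing: min(636.5, 678.2, 572.4, 506.7) = 506.7 kN → block shear.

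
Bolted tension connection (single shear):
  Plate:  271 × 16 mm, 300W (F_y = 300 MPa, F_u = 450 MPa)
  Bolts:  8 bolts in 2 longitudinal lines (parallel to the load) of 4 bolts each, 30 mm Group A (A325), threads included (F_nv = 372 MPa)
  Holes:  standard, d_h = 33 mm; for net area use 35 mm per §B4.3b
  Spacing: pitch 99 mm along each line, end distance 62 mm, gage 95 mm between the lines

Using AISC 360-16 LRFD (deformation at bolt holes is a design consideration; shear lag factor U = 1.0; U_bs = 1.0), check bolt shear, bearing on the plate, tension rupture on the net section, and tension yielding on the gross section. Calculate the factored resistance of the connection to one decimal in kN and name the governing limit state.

Bolt shear: A_b = π(30)²/4 = 706.86 mm². φR_n = 0.75 × 372 × 706.86 × 8 × 1 = 1577.7 kN.
Bearing (16 mm plate, F_u = 450 MPa): end bolts L_c = 62 − 33/2 = 45.5, R_n = min(1.2×45.5×16×450, 2.4×30×16×450) = 393.12 kN/bolt; interior L_c = 99 − 33 = 66, R_n = 518.4 kN/bolt. φR_n = 0.75 × (2×393.12 + 6×518.4) = 2922.5 kN.
Tension rupture (net): A_n = (271 − 2×35)×16 = 3216 mm² (U = 1.0, A_e = A_n). φR_n = 0.75 × 450 × 3216 = 1085.4 kN.
Tension yield (gross): A_g = 271×16 = 4336 mm². φR_n = 0.90 × 300 × 4336 = 1170.7 kN.
Governing: min(1577.7, 2922.5, 1085.4, 1170.7) = 1085.4 kN → net-section rupture.

1085.4 kN (net-section rupture governs)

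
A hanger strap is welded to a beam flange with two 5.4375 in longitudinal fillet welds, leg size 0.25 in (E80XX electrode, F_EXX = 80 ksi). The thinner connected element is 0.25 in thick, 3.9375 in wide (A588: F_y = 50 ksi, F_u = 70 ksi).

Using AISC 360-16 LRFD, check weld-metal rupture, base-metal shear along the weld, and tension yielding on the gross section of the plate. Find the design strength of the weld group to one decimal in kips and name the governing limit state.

Weld metal: throat = 0.707×0.25 = 0.17675 in, L = 2×5.4375 = 10.875 in. φR_n = 0.75 × 0.6 × 80 × 0.17675 × 10.875 = 69.2 kips.
Base metal shear (0.25 in plate): yield φR_n = 1.0×0.6×50×0.25×10.875 = 81.6 kips; rupture φR_n = 0.75×0.6×70×0.25×10.875 = 85.6 kips; take 81.6 kips (yield).
Tension yield (gross): A_g = 3.9375×0.25 = 0.98438 in². φR_n = 0.90 × 50 × 0.98438 = 44.3 kips.
Governing: min(69.2, 81.6, 44.3) = 44.3 kips → gross-section yield.

44.3 kips (gross-section yield governs)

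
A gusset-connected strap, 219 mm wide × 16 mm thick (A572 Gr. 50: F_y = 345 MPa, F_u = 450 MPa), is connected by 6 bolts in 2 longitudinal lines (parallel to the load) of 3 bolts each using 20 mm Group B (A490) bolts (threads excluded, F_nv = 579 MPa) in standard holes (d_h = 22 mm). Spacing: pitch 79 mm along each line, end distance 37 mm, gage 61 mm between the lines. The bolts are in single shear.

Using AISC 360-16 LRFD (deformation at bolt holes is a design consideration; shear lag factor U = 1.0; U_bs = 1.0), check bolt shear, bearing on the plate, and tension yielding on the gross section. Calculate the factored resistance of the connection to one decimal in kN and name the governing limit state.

818.5 kN (bolt shear governs)

Bolt shear: A_b = π(20)²/4 = 314.16 mm². φR_n = 0.75 × 579 × 314.16 × 6 × 1 = 818.5 kN.
Bearing (16 mm plate, F_u = 450 MPa): end bolts L_c = 37 − 22/2 = 26, R_n = min(1.2×26×16×450, 2.4×20×16×450) = 224.64 kN/bolt; interior L_c = 79 − 22 = 57, R_n = 345.6 kN/bolt. φR_n = 0.75 × (2×224.64 + 4×345.6) = 1373.8 kN.
Tension yield (gross): A_g = 219×16 = 3504 mm². φR_n = 0.90 × 345 × 3504 = 1088.0 kN.
Governing: min(818.5, 1373.8, 1088.0) = 818.5 kN → bolt shear.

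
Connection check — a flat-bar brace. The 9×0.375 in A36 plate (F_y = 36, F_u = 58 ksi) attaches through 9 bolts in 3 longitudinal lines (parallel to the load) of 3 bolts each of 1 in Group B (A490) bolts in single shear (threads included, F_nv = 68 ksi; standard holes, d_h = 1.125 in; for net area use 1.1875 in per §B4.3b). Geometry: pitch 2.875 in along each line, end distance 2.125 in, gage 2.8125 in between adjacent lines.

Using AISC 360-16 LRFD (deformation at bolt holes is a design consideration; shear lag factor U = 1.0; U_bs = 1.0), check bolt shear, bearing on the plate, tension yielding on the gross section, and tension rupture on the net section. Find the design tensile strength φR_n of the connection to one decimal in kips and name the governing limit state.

Bolt shear: A_b = π(1)²/4 = 0.7854 in². φR_n = 0.75 × 68 × 0.7854 × 9 × 1 = 360.5 kips.
Bearing (0.375 in plate, F_u = 58 ksi): end bolts L_c = 2.125 − 1.125/2 = 1.5625, R_n = min(1.2×1.5625×0.375×58, 2.4×1×0.375×58) = 40.781 kips/bolt; interior L_c = 2.875 − 1.125 = 1.75, R_n = 45.675 kips/bolt. φR_n = 0.75 × (3×40.781 + 6×45.675) = 297.3 kips.
Tension yield (gross): A_g = 9×0.375 = 3.375 in². φR_n = 0.90 × 36 × 3.375 = 109.4 kips.
Tension rupture (net): A_n = (9 − 3×1.1875)×0.375 = 2.0391 in² (U = 1.0, A_e = A_n). φR_n = 0.75 × 58 × 2.0391 = 88.7 kips.
Governing: min(360.5, 297.3, 109.4, 88.7) = 88.7 kips → net-section rupture.

88.7 kips (net-section rupture governs)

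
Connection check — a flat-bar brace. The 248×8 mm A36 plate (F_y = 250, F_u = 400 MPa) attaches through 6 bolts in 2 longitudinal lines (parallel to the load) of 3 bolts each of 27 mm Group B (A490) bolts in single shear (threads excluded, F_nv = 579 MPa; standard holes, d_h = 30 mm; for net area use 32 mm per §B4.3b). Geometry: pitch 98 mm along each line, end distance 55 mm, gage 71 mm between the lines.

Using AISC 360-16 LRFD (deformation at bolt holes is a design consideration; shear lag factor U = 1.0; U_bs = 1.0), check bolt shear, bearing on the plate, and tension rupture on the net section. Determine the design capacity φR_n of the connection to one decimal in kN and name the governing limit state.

Bolt shear: A_b = π(27)²/4 = 572.56 mm². φR_n = 0.75 × 579 × 572.56 × 6 × 1 = 1491.8 kN.
Bearing (8 mm plate, F_u = 400 MPa): end bolts L_c = 55 − 30/2 = 40, R_n = min(1.2×40×8×400, 2.4×27×8×400) = 153.6 kN/bolt; interior L_c = 98 − 30 = 68, R_n = 207.36 kN/bolt. φR_n = 0.75 × (2×153.6 + 4×207.36) = 852.5 kN.
Tension rupture (net): A_n = (248 − 2×32)×8 = 1472 mm² (U = 1.0, A_e = A_n). φR_n = 0.75 × 400 × 1472 = 441.6 kN.
Governing: min(1491.8, 852.5, 441.6) = 441.6 kN → net-section rupture.

441.6 kN (net-section rupture governs)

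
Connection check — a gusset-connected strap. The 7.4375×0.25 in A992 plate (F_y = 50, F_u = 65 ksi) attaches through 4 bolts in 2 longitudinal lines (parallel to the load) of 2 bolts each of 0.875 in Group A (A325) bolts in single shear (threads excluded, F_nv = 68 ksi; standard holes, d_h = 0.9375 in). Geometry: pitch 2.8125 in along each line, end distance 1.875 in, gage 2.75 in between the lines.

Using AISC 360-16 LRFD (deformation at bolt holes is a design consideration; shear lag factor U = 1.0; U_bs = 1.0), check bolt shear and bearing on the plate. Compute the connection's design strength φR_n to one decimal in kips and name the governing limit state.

92.3 kips (bearing governs)

Bolt shear: A_b = π(0.875)²/4 = 0.60132 in². φR_n = 0.75 × 68 × 0.60132 × 4 × 1 = 122.7 kips.
Bearing (0.25 in plate, F_u = 65 ksi): end bolts L_c = 1.875 − 0.9375/2 = 1.40625, R_n = min(1.2×1.40625×0.25×65, 2.4×0.875×0.25×65) = 27.422 kips/bolt; interior L_c = 2.8125 − 0.9375 = 1.875, R_n = 34.125 kips/bolt. φR_n = 0.75 × (2×27.422 + 2×34.125) = 92.3 kips.
Governing: min(122.7, 92.3) = 92.3 kips → bearing.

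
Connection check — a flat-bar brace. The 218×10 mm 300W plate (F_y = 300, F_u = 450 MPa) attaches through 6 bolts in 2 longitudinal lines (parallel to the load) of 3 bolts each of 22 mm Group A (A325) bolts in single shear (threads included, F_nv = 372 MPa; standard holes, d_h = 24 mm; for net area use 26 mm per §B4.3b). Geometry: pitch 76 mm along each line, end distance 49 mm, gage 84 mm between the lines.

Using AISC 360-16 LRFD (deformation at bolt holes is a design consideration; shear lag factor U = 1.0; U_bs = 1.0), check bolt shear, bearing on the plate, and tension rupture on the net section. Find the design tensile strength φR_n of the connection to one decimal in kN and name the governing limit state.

Bolt shear: A_b = π(22)²/4 = 380.13 mm². φR_n = 0.75 × 372 × 380.13 × 6 × 1 = 636.3 kN.
Bearing (10 mm plate, F_u = 450 MPa): end bolts L_c = 49 − 24/2 = 37, R_n = min(1.2×37×10×450, 2.4×22×10×450) = 199.8 kN/bolt; interior L_c = 76 − 24 = 52, R_n = 237.6 kN/bolt. φR_n = 0.75 × (2×199.8 + 4×237.6) = 1012.5 kN.
Tension rupture (net): A_n = (218 − 2×26)×10 = 1660 mm² (U = 1.0, A_e = A_n). φR_n = 0.75 × 450 × 1660 = 560.3 kN.
Governing: min(636.3, 1012.5, 560.3) = 560.3 kN → net-section rupture.

560.3 kN (net-section rupture governs)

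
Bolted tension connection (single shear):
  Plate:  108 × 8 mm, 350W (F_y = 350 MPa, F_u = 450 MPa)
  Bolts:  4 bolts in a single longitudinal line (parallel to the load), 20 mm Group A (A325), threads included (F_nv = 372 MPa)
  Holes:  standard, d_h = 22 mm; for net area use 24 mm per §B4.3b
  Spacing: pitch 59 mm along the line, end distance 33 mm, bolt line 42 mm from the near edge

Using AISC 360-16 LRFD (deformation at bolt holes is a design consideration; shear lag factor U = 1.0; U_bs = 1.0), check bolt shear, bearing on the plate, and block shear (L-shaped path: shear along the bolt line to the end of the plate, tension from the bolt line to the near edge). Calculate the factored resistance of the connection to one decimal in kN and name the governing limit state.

Bolt shear: A_b = π(20)²/4 = 314.16 mm². φR_n = 0.75 × 372 × 314.16 × 4 × 1 = 350.6 kN.
Bearing (8 mm plate, F_u = 450 MPa): end bolts L_c = 33 − 22/2 = 22, R_n = min(1.2×22×8×450, 2.4×20×8×450) = 95.04 kN/bolt; interior L_c = 59 − 22 = 37, R_n = 159.84 kN/bolt. φR_n = 0.75 × (1×95.04 + 3×159.84) = 430.9 kN.
Block shear: shear path 1×[33+3×59] = 1×210 mm, A_gv = 1680, A_nv = 1×(210 − 3.5×24)×8 = 1008 mm²; tension to near edge: (42 − 0.5×24)×8 = 240 mm². R_n = min(0.6×450×1008, 0.6×350×1680) + 1.0×450×240 = min(272.16, 352.8) + 108 = 380.16 kN. φR_n = 0.75 × 380.16 = 285.1 kN.
Governing: min(350.6, 430.9, 285.1) = 285.1 kN → block shear.

285.1 kN (block shear governs)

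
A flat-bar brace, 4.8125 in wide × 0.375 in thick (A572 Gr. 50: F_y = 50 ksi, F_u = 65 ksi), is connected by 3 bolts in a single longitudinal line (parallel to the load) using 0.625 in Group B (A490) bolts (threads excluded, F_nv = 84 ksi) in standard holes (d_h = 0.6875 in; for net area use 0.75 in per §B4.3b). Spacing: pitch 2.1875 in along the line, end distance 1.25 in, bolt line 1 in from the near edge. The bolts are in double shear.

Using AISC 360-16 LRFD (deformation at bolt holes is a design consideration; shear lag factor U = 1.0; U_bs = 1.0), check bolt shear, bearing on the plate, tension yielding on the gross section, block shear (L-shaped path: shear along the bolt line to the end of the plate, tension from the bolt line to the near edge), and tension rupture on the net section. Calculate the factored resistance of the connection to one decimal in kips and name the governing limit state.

Bolt shear: A_b = π(0.625)²/4 = 0.3068 in². φR_n = 0.75 × 84 × 0.3068 × 3 × 2 = 116.0 kips.
Bearing (0.375 in plate, F_u = 65 ksi): end bolts L_c = 1.25 − 0.6875/2 = 0.90625, R_n = min(1.2×0.90625×0.375×65, 2.4×0.625×0.375×65) = 26.508 kips/bolt; interior L_c = 2.1875 − 0.6875 = 1.5, R_n = 36.563 kips/bolt. φR_n = 0.75 × (1×26.508 + 2×36.563) = 74.7 kips.
Tension yield (gross): A_g = 4.8125×0.375 = 1.8047 in². φR_n = 0.90 × 50 × 1.8047 = 81.2 kips.
Block shear: shear path 1×[1.25+2×2.1875] = 1×5.625 in, A_gv = 2.1094, A_nv = 1×(5.625 − 2.5×0.75)×0.375 = 1.4063 in²; tension to near edge: (1 − 0.5×0.75)×0.375 = 0.23438 in². R_n = min(0.6×65×1.4063, 0.6×50×2.1094) + 1.0×65×0.23438 = min(54.846, 63.282) + 15.235 = 70.081 kips. φR_n = 0.75 × 70.081 = 52.6 kips.
Tension rupture (net): A_n = (4.8125 − 1×0.75)×0.375 = 1.5234 in² (U = 1.0, A_e = A_n). φR_n = 0.75 × 65 × 1.5234 = 74.3 kips.
Governing: min(116.0, 74.7, 81.2, 52.6, 74.3) = 52.6 kips → block shear.

52.6 kips (block shear governs)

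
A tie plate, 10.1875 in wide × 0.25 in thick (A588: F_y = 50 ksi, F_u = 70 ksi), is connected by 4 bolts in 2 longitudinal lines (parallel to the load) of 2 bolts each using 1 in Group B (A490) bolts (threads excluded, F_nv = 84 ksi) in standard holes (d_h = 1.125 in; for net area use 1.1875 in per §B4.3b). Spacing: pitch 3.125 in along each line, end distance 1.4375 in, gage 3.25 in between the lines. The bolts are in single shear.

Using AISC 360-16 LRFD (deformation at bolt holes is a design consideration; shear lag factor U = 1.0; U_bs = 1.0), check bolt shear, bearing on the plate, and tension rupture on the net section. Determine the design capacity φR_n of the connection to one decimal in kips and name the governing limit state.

90.6 kips (bearing governs)

Bolt shear: A_b = π(1)²/4 = 0.7854 in². φR_n = 0.75 × 84 × 0.7854 × 4 × 1 = 197.9 kips.
Bearing (0.25 in plate, F_u = 70 ksi): end bolts L_c = 1.4375 − 1.125/2 = 0.875, R_n = min(1.2×0.875×0.25×70, 2.4×1×0.25×70) = 18.375 kips/bolt; interior L_c = 3.125 − 1.125 = 2, R_n = 42 kips/bolt. φR_n = 0.75 × (2×18.375 + 2×42) = 90.6 kips.
Tension rupture (net): A_n = (10.1875 − 2×1.1875)×0.25 = 1.9531 in² (U = 1.0, A_e = A_n). φR_n = 0.75 × 70 × 1.9531 = 102.5 kips.
Governing: min(197.9, 90.6, 102.5) = 90.6 kips → bearing.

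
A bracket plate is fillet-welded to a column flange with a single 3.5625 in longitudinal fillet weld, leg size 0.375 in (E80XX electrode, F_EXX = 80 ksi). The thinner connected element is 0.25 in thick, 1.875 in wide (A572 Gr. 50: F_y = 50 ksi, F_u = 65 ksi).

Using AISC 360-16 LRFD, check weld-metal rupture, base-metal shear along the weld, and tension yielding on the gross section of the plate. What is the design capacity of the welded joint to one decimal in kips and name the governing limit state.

21.1 kips (gross-section yield governs)

Weld metal: throat = 0.707×0.375 = 0.26513 in, L = 3.5625 in. φR_n = 0.75 × 0.6 × 80 × 0.26513 × 3.5625 = 34.0 kips.
Base metal shear (0.25 in plate): yield φR_n = 1.0×0.6×50×0.25×3.5625 = 26.7 kips; rupture φR_n = 0.75×0.6×65×0.25×3.5625 = 26.1 kips; take 26.1 kips (rupture).
Tension yield (gross): A_g = 1.875×0.25 = 0.46875 in². φR_n = 0.90 × 50 × 0.46875 = 21.1 kips.
Governing: min(34.0, 26.1, 21.1) = 21.1 kips → gross-section yield.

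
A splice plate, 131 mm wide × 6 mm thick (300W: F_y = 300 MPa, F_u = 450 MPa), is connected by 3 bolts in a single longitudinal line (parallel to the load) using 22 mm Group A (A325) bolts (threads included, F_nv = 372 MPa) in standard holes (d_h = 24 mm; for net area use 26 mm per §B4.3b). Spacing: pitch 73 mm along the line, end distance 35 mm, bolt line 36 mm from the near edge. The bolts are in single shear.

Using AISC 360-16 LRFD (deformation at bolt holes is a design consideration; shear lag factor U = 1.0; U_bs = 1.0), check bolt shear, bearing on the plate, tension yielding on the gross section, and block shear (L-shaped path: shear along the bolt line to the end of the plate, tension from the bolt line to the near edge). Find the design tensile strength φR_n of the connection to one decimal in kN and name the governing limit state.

Bolt shear: A_b = π(22)²/4 = 380.13 mm². φR_n = 0.75 × 372 × 380.13 × 3 × 1 = 318.2 kN.
Bearing (6 mm plate, F_u = 450 MPa): end bolts L_c = 35 − 24/2 = 23, R_n = min(1.2×23×6×450, 2.4×22×6×450) = 74.52 kN/bolt; interior L_c = 73 − 24 = 49, R_n = 142.56 kN/bolt. φR_n = 0.75 × (1×74.52 + 2×142.56) = 269.7 kN.
Tension yield (gross): A_g = 131×6 = 786 mm². φR_n = 0.90 × 300 × 786 = 212.2 kN.
Block shear: shear path 1×[35+2×73] = 1×181 mm, A_gv = 1086, A_nv = 1×(181 − 2.5×26)×6 = 696 mm²; tension to near edge: (36 − 0.5×26)×6 = 138 mm². R_n = min(0.6×450×696, 0.6×300×1086) + 1.0×450×138 = min(187.92, 195.48) + 62.1 = 250.02 kN. φR_n = 0.75 × 250.02 = 187.5 kN.
Governing: min(318.2, 269.7, 212.2, 187.5) = 187.5 kN → block shear.

187.5 kN (block shear governs)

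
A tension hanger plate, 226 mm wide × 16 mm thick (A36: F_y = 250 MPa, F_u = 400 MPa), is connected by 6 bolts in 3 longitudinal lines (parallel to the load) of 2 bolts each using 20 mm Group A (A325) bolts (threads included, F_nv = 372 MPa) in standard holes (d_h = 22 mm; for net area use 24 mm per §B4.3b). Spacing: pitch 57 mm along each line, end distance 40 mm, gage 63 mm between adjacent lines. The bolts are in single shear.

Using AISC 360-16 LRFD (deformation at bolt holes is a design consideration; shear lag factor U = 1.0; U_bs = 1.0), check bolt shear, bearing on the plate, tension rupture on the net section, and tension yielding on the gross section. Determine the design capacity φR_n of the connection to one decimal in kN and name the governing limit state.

Bolt shear: A_b = π(20)²/4 = 314.16 mm². φR_n = 0.75 × 372 × 314.16 × 6 × 1 = 525.9 kN.
Bearing (16 mm plate, F_u = 400 MPa): end bolts L_c = 40 − 22/2 = 29, R_n = min(1.2×29×16×400, 2.4×20×16×400) = 222.72 kN/bolt; interior L_c = 57 − 22 = 35, R_n = 268.8 kN/bolt. φR_n = 0.75 × (3×222.72 + 3×268.8) = 1105.9 kN.
Tension rupture (net): A_n = (226 − 3×24)×16 = 2464 mm² (U = 1.0, A_e = A_n). φR_n = 0.75 × 400 × 2464 = 739.2 kN.
Tension yield (gross): A_g = 226×16 = 3616 mm². φR_n = 0.90 × 250 × 3616 = 813.6 kN.
Governing: min(525.9, 1105.9, 739.2, 813.6) = 525.9 kN → bolt shear.

525.9 kN (bolt shear governs)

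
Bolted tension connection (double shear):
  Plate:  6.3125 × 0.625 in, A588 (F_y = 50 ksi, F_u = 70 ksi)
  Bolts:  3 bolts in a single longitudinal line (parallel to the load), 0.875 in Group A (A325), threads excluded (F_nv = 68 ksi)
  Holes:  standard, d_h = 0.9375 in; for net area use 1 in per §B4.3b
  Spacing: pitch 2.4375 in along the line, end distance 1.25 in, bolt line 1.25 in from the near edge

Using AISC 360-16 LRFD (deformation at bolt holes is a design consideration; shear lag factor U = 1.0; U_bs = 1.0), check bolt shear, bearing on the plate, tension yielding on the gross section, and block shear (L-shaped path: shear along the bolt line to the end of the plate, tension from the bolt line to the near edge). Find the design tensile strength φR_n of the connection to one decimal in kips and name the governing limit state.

Bolt shear: A_b = π(0.875)²/4 = 0.60132 in². φR_n = 0.75 × 68 × 0.60132 × 3 × 2 = 184.0 kips.
Bearing (0.625 in plate, F_u = 70 ksi): end bolts L_c = 1.25 − 0.9375/2 = 0.78125, R_n = min(1.2×0.78125×0.625×70, 2.4×0.875×0.625×70) = 41.016 kips/bolt; interior L_c = 2.4375 − 0.9375 = 1.5, R_n = 78.75 kips/bolt. φR_n = 0.75 × (1×41.016 + 2×78.75) = 148.9 kips.
Tension yield (gross): A_g = 6.3125×0.625 = 3.9453 in². φR_n = 0.90 × 50 × 3.9453 = 177.5 kips.
Block shear: shear path 1×[1.25+2×2.4375] = 1×6.125 in, A_gv = 3.8281, A_nv = 1×(6.125 − 2.5×1)×0.625 = 2.2656 in²; tension to near edge: (1.25 − 0.5×1)×0.625 = 0.46875 in². R_n = min(0.6×70×2.2656, 0.6×50×3.8281) + 1.0×70×0.46875 = min(95.155, 114.84) + 32.813 = 127.97 kips. φR_n = 0.75 × 127.97 = 96.0 kips.
Governing: min(184.0, 148.9, 177.5, 96.0) = 96.0 kips → block shear.

96.0 kips (block shear governs)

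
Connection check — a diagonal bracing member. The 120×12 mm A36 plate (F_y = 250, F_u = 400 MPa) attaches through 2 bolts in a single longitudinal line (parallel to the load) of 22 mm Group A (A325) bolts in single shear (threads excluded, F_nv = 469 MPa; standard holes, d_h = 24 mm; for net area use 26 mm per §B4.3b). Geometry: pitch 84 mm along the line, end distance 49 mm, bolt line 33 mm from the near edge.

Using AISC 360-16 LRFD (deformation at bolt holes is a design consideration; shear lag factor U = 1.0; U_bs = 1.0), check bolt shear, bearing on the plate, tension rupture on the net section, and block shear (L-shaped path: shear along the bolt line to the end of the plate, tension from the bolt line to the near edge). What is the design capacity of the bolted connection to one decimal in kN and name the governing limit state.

Bolt shear: A_b = π(22)²/4 = 380.13 mm². φR_n = 0.75 × 469 × 380.13 × 2 × 1 = 267.4 kN.
Bearing (12 mm plate, F_u = 400 MPa): end bolts L_c = 49 − 24/2 = 37, R_n = min(1.2×37×12×400, 2.4×22×12×400) = 213.12 kN/bolt; interior L_c = 84 − 24 = 60, R_n = 253.44 kN/bolt. φR_n = 0.75 × (1×213.12 + 1×253.44) = 349.9 kN.
Tension rupture (net): A_n = (120 − 1×26)×12 = 1128 mm² (U = 1.0, A_e = A_n). φR_n = 0.75 × 400 × 1128 = 338.4 kN.
Block shear: shear path 1×[49+1×84] = 1×133 mm, A_gv = 1596, A_nv = 1×(133 − 1.5×26)×12 = 1128 mm²; tension to near edge: (33 − 0.5×26)×12 = 240 mm². R_n = min(0.6×400×1128, 0.6×250×1596) + 1.0×400×240 = min(270.72, 239.4) + 96 = 335.4 kN. φR_n = 0.75 × 335.4 = 251.6 kN.
Governing: min(267.4, 349.9, 338.4, 251.6) = 251.6 kN → block shear.

251.6 kN (block shear governs)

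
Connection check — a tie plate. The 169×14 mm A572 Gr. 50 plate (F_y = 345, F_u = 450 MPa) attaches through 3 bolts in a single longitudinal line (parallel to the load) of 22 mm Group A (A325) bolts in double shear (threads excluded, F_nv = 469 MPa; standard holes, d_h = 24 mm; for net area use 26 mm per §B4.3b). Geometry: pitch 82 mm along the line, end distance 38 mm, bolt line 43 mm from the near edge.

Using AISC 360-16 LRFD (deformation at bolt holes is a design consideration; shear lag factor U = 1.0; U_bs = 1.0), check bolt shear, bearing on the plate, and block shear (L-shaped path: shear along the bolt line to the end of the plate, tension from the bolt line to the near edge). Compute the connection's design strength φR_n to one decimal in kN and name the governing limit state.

530.1 kN (block shear governs)

Bolt shear: A_b = π(22)²/4 = 380.13 mm². φR_n = 0.75 × 469 × 380.13 × 3 × 2 = 802.3 kN.
Bearing (14 mm plate, F_u = 450 MPa): end bolts L_c = 38 − 24/2 = 26, R_n = min(1.2×26×14×450, 2.4×22×14×450) = 196.56 kN/bolt; interior L_c = 82 − 24 = 58, R_n = 332.64 kN/bolt. φR_n = 0.75 × (1×196.56 + 2×332.64) = 646.4 kN.
Block shear: shear path 1×[38+2×82] = 1×202 mm, A_gv = 2828, A_nv = 1×(202 − 2.5×26)×14 = 1918 mm²; tension to near edge: (43 − 0.5×26)×14 = 420 mm². R_n = min(0.6×450×1918, 0.6×345×2828) + 1.0×450×420 = min(517.86, 585.4) + 189 = 706.86 kN. φR_n = 0.75 × 706.86 = 530.1 kN.
Governing: min(802.3, 646.4, 530.1) = 530.1 kN → block shear.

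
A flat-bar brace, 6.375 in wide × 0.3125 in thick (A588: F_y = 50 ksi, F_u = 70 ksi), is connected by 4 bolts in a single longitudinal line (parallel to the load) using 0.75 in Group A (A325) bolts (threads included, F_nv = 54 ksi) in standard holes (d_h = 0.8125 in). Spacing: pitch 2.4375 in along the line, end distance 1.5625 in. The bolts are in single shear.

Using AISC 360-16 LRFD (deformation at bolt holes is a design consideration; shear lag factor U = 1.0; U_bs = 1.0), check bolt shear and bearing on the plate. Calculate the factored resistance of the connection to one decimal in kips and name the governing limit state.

71.6 kips (bolt shear governs)

Bolt shear: A_b = π(0.75)²/4 = 0.44179 in². φR_n = 0.75 × 54 × 0.44179 × 4 × 1 = 71.6 kips.
Bearing (0.3125 in plate, F_u = 70 ksi): end bolts L_c = 1.5625 − 0.8125/2 = 1.15625, R_n = min(1.2×1.15625×0.3125×70, 2.4×0.75×0.3125×70) = 30.352 kips/bolt; interior L_c = 2.4375 − 0.8125 = 1.625, R_n = 39.375 kips/bolt. φR_n = 0.75 × (1×30.352 + 3×39.375) = 111.4 kips.
Governing: min(71.6, 111.4) = 71.6 kips → bolt shear.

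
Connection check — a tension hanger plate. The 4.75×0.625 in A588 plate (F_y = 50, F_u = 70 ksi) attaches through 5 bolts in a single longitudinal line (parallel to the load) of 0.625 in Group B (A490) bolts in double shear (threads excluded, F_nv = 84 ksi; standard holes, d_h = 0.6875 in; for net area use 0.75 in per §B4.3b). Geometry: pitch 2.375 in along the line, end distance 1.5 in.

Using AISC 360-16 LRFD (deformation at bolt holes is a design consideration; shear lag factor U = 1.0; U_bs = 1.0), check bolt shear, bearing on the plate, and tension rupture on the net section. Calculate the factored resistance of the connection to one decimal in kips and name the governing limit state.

131.3 kips (net-section rupture governs)

Bolt shear: A_b = π(0.625)²/4 = 0.3068 in². φR_n = 0.75 × 84 × 0.3068 × 5 × 2 = 193.3 kips.
Bearing (0.625 in plate, F_u = 70 ksi): end bolts L_c = 1.5 − 0.6875/2 = 1.15625, R_n = min(1.2×1.15625×0.625×70, 2.4×0.625×0.625×70) = 60.703 kips/bolt; interior L_c = 2.375 − 0.6875 = 1.6875, R_n = 65.625 kips/bolt. φR_n = 0.75 × (1×60.703 + 4×65.625) = 242.4 kips.
Tension rupture (net): A_n = (4.75 − 1×0.75)×0.625 = 2.5 in² (U = 1.0, A_e = A_n). φR_n = 0.75 × 70 × 2.5 = 131.3 kips.
Governing: min(193.3, 242.4, 131.3) = 131.3 kips → net-section rupture.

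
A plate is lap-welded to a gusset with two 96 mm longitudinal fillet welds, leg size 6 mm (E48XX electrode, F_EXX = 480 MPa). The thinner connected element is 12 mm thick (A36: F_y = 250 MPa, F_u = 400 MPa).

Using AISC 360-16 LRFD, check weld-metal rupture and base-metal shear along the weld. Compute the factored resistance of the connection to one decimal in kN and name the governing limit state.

175.9 kN (weld metal governs)

Weld metal: throat = 0.707×6 = 4.242 mm, L = 2×96 = 192 mm. φR_n = 0.75 × 0.6 × 480 × 4.242 × 192 = 175.9 kN.
Base metal shear (12 mm plate): yield φR_n = 1.0×0.6×250×12×192 = 345.6 kN; rupture φR_n = 0.75×0.6×400×12×192 = 414.7 kN; take 345.6 kN (yield).
Governing: min(175.9, 345.6) = 175.9 kN → weld metal.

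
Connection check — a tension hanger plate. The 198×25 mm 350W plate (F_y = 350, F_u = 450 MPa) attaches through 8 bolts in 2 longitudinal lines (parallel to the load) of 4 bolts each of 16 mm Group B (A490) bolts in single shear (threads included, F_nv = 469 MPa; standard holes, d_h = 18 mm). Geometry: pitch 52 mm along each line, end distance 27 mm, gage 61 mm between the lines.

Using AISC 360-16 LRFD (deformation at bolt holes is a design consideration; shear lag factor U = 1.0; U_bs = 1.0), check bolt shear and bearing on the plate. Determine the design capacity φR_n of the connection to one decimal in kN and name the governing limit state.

Bolt shear: A_b = π(16)²/4 = 201.06 mm². φR_n = 0.75 × 469 × 201.06 × 8 × 1 = 565.8 kN.
Bearing (25 mm plate, F_u = 450 MPa): end bolts L_c = 27 − 18/2 = 18, R_n = min(1.2×18×25×450, 2.4×16×25×450) = 243 kN/bolt; interior L_c = 52 − 18 = 34, R_n = 432 kN/bolt. φR_n = 0.75 × (2×243 + 6×432) = 2308.5 kN.
Governing: min(565.8, 2308.5) = 565.8 kN → bolt shear.

565.8 kN (bolt shear governs)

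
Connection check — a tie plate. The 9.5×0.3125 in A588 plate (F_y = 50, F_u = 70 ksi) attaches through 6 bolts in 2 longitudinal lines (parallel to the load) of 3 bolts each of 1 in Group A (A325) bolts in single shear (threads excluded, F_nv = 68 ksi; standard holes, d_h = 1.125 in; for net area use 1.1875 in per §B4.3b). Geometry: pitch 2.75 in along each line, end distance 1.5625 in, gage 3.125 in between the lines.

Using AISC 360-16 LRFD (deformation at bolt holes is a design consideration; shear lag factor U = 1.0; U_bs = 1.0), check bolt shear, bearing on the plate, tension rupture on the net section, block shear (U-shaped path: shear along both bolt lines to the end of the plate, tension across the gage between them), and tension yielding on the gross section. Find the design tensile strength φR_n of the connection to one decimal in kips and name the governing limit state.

Bolt shear: A_b = π(1)²/4 = 0.7854 in². φR_n = 0.75 × 68 × 0.7854 × 6 × 1 = 240.3 kips.
Bearing (0.3125 in plate, F_u = 70 ksi): end bolts L_c = 1.5625 − 1.125/2 = 1, R_n = min(1.2×1×0.3125×70, 2.4×1×0.3125×70) = 26.25 kips/bolt; interior L_c = 2.75 − 1.125 = 1.625, R_n = 42.656 kips/bolt. φR_n = 0.75 × (2×26.25 + 4×42.656) = 167.3 kips.
Tension rupture (net): A_n = (9.5 − 2×1.1875)×0.3125 = 2.2266 in² (U = 1.0, A_e = A_n). φR_n = 0.75 × 70 × 2.2266 = 116.9 kips.
Block shear: shear path 2×[1.5625+2×2.75] = 2×7.0625 in, A_gv = 4.4141, A_nv = 2×(7.0625 − 2.5×1.1875)×0.3125 = 2.5586 in²; tension across gage: (3.125 − 1×1.1875)×0.3125 = 0.60547 in². R_n = min(0.6×70×2.5586, 0.6×50×4.4141) + 1.0×70×0.60547 = min(107.46, 132.42) + 42.383 = 149.84 kips. φR_n = 0.75 × 149.84 = 112.4 kips.
Tension yield (gross): A_g = 9.5×0.3125 = 2.9688 in². φR_n = 0.90 × 50 × 2.9688 = 133.6 kips.
Governing: min(240.3, 167.3, 116.9, 112.4, 133.6) = 112.4 kips → block shear.

112.4 kips (block shear governs)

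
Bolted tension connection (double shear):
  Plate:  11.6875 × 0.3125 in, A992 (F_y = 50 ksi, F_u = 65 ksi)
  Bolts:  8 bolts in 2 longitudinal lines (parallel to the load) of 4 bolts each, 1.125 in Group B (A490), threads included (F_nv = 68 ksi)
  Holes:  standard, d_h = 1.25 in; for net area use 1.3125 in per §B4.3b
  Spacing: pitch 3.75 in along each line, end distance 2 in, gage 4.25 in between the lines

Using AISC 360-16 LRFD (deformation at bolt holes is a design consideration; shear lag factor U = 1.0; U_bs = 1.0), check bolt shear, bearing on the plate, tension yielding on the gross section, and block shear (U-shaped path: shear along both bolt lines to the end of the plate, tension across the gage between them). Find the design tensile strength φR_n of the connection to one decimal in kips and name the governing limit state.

164.4 kips (gross-section yield governs)

Bolt shear: A_b = π(1.125)²/4 = 0.99402 in². φR_n = 0.75 × 68 × 0.99402 × 8 × 2 = 811.1 kips.
Bearing (0.3125 in plate, F_u = 65 ksi): end bolts L_c = 2 − 1.25/2 = 1.375, R_n = min(1.2×1.375×0.3125×65, 2.4×1.125×0.3125×65) = 33.516 kips/bolt; interior L_c = 3.75 − 1.25 = 2.5, R_n = 54.844 kips/bolt. φR_n = 0.75 × (2×33.516 + 6×54.844) = 297.1 kips.
Tension yield (gross): A_g = 11.6875×0.3125 = 3.6523 in². φR_n = 0.90 × 50 × 3.6523 = 164.4 kips.
Block shear: shear path 2×[2+3×3.75] = 2×13.25 in, A_gv = 8.2813, A_nv = 2×(13.25 − 3.5×1.3125)×0.3125 = 5.4102 in²; tension across gage: (4.25 − 1×1.3125)×0.3125 = 0.91797 in². R_n = min(0.6×65×5.4102, 0.6×50×8.2813) + 1.0×65×0.91797 = min(211, 248.44) + 59.668 = 270.67 kips. φR_n = 0.75 × 270.67 = 203.0 kips.
Governing: min(811.1, 297.1, 164.4, 203.0) = 164.4 kips → gross-section yield.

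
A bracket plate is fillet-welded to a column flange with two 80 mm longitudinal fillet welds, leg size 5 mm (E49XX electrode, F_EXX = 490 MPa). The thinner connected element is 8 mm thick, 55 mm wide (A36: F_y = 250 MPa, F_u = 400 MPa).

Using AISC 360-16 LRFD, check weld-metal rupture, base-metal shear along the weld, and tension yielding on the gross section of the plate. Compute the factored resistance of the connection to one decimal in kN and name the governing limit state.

Weld metal: throat = 0.707×5 = 3.535 mm, L = 2×80 = 160 mm. φR_n = 0.75 × 0.6 × 490 × 3.535 × 160 = 124.7 kN.
Base metal shear (8 mm plate): yield φR_n = 1.0×0.6×250×8×160 = 192.0 kN; rupture φR_n = 0.75×0.6×400×8×160 = 230.4 kN; take 192.0 kN (yield).
Tension yield (gross): A_g = 55×8 = 440 mm². φR_n = 0.90 × 250 × 440 = 99.0 kN.
Governing: min(124.7, 192.0, 99.0) = 99.0 kN → gross-section yield.

99.0 kN (gross-section yield governs)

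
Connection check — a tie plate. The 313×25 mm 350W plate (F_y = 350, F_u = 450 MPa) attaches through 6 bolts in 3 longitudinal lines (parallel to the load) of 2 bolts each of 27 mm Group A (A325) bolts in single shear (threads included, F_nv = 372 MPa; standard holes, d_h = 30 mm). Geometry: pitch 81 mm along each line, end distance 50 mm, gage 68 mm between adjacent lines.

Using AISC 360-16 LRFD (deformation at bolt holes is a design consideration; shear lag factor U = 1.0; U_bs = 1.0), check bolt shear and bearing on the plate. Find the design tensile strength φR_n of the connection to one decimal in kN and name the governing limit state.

958.5 kN (bolt shear governs)

Bolt shear: A_b = π(27)²/4 = 572.56 mm². φR_n = 0.75 × 372 × 572.56 × 6 × 1 = 958.5 kN.
Bearing (25 mm plate, F_u = 450 MPa): end bolts L_c = 50 − 30/2 = 35, R_n = min(1.2×35×25×450, 2.4×27×25×450) = 472.5 kN/bolt; interior L_c = 81 − 30 = 51, R_n = 688.5 kN/bolt. φR_n = 0.75 × (3×472.5 + 3×688.5) = 2612.3 kN.
Governing: min(958.5, 2612.3) = 958.5 kN → bolt shear.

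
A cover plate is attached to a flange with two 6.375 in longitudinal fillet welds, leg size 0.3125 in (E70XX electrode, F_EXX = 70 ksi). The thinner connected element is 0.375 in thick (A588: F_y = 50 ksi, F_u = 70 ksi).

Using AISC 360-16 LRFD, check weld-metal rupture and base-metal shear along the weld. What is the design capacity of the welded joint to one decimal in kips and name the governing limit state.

88.7 kips (weld metal governs)

Weld metal: throat = 0.707×0.3125 = 0.22094 in, L = 2×6.375 = 12.75 in. φR_n = 0.75 × 0.6 × 70 × 0.22094 × 12.75 = 88.7 kips.
Base metal shear (0.375 in plate): yield φR_n = 1.0×0.6×50×0.375×12.75 = 143.4 kips; rupture φR_n = 0.75×0.6×70×0.375×12.75 = 150.6 kips; take 143.4 kips (yield).
Governing: min(88.7, 143.4) = 88.7 kips → weld metal.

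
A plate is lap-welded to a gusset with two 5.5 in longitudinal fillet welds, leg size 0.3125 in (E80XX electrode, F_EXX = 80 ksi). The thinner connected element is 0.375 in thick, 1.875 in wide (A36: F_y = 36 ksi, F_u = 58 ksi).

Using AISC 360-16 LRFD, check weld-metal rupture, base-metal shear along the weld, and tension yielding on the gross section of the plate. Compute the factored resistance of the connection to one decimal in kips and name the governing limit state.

Weld metal: throat = 0.707×0.3125 = 0.22094 in, L = 2×5.5 = 11 in. φR_n = 0.75 × 0.6 × 80 × 0.22094 × 11 = 87.5 kips.
Base metal shear (0.375 in plate): yield φR_n = 1.0×0.6×36×0.375×11 = 89.1 kips; rupture φR_n = 0.75×0.6×58×0.375×11 = 107.7 kips; take 89.1 kips (yield).
Tension yield (gross): A_g = 1.875×0.375 = 0.70313 in². φR_n = 0.90 × 36 × 0.70313 = 22.8 kips.
Governing: min(87.5, 89.1, 22.8) = 22.8 kips → gross-section yield.

22.8 kips (gross-section yield governs)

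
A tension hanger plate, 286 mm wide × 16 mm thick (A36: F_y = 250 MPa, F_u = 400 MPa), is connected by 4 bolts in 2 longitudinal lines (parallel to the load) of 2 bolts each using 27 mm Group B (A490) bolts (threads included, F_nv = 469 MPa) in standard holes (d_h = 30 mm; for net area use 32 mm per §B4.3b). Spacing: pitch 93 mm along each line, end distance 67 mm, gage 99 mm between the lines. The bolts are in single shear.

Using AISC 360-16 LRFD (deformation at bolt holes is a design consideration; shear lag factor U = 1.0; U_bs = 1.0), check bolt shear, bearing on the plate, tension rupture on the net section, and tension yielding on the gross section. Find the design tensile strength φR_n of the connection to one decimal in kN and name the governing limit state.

Bolt shear: A_b = π(27)²/4 = 572.56 mm². φR_n = 0.75 × 469 × 572.56 × 4 × 1 = 805.6 kN.
Bearing (16 mm plate, F_u = 400 MPa): end bolts L_c = 67 − 30/2 = 52, R_n = min(1.2×52×16×400, 2.4×27×16×400) = 399.36 kN/bolt; interior L_c = 93 − 30 = 63, R_n = 414.72 kN/bolt. φR_n = 0.75 × (2×399.36 + 2×414.72) = 1221.1 kN.
Tension rupture (net): A_n = (286 − 2×32)×16 = 3552 mm² (U = 1.0, A_e = A_n). φR_n = 0.75 × 400 × 3552 = 1065.6 kN.
Tension yield (gross): A_g = 286×16 = 4576 mm². φR_n = 0.90 × 250 × 4576 = 1029.6 kN.
Governing: min(805.6, 1221.1, 1065.6, 1029.6) = 805.6 kN → bolt shear.

805.6 kN (bolt shear governs)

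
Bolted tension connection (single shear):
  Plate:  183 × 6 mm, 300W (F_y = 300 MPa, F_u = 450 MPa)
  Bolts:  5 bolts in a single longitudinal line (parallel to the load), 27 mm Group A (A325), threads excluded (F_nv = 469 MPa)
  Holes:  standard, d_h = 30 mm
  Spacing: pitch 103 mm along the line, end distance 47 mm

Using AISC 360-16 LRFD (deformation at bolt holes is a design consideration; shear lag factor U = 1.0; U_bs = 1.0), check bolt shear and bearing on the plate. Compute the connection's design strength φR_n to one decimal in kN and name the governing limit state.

602.6 kN (bearing governs)

Bolt shear: A_b = π(27)²/4 = 572.56 mm². φR_n = 0.75 × 469 × 572.56 × 5 × 1 = 1007.0 kN.
Bearing (6 mm plate, F_u = 450 MPa): end bolts L_c = 47 − 30/2 = 32, R_n = min(1.2×32×6×450, 2.4×27×6×450) = 103.68 kN/bolt; interior L_c = 103 − 30 = 73, R_n = 174.96 kN/bolt. φR_n = 0.75 × (1×103.68 + 4×174.96) = 602.6 kN.
Governing: min(1007.0, 602.6) = 602.6 kN → bearing.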